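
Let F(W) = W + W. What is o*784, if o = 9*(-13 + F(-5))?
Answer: -162288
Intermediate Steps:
F(W) = 2*W
o = -207 (o = 9*(-13 + 2*(-5)) = 9*(-13 - 10) = 9*(-23) = -207)
o*784 = -207*784 = -162288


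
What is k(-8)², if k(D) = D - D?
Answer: 0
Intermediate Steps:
k(D) = 0
k(-8)² = 0² = 0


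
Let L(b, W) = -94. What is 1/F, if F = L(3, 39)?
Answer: -1/94 ≈ -0.010638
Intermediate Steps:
F = -94
1/F = 1/(-94) = -1/94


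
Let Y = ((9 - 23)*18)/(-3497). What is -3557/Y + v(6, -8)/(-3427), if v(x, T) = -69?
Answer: -1853384765/37548 ≈ -49360.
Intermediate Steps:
Y = 252/3497 (Y = -14*18*(-1/3497) = -252*(-1/3497) = 252/3497 ≈ 0.072062)
-3557/Y + v(6, -8)/(-3427) = -3557/252/3497 - 69/(-3427) = -3557*3497/252 - 69*(-1/3427) = -12438829/252 + 3/149 = -1853384765/37548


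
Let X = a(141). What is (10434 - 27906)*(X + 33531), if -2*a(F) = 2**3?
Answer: -585783744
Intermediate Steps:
a(F) = -4 (a(F) = -1/2*2**3 = -1/2*8 = -4)
X = -4
(10434 - 27906)*(X + 33531) = (10434 - 27906)*(-4 + 33531) = -17472*33527 = -585783744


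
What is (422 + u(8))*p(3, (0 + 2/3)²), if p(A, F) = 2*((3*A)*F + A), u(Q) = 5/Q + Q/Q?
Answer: 23723/4 ≈ 5930.8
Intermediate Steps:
u(Q) = 1 + 5/Q (u(Q) = 5/Q + 1 = 1 + 5/Q)
p(A, F) = 2*A + 6*A*F (p(A, F) = 2*(3*A*F + A) = 2*(A + 3*A*F) = 2*A + 6*A*F)
(422 + u(8))*p(3, (0 + 2/3)²) = (422 + (5 + 8)/8)*(2*3*(1 + 3*(0 + 2/3)²)) = (422 + (⅛)*13)*(2*3*(1 + 3*(0 + 2*(⅓))²)) = (422 + 13/8)*(2*3*(1 + 3*(0 + ⅔)²)) = 3389*(2*3*(1 + 3*(⅔)²))/8 = 3389*(2*3*(1 + 3*(4/9)))/8 = 3389*(2*3*(1 + 4/3))/8 = 3389*(2*3*(7/3))/8 = (3389/8)*14 = 23723/4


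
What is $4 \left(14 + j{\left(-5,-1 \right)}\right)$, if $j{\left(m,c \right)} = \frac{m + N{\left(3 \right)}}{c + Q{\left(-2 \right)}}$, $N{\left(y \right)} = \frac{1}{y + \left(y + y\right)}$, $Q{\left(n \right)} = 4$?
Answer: $\frac{1336}{27} \approx 49.482$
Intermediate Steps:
$N{\left(y \right)} = \frac{1}{3 y}$ ($N{\left(y \right)} = \frac{1}{y + 2 y} = \frac{1}{3 y}$)
$j{\left(m,c \right)} = \frac{\frac{1}{9} + m}{4 + c}$ ($j{\left(m,c \right)} = \frac{m + \frac{1}{3 \cdot 3}}{c + 4} = \frac{m + \frac{1}{3} \cdot \frac{1}{3}}{4 + c} = \frac{m + \frac{1}{9}}{4 + c} = \frac{\frac{1}{9} + m}{4 + c}$)
$4 \left(14 + j{\left(-5,-1 \right)}\right) = 4 \left(14 + \frac{\frac{1}{9} - 5}{4 - 1}\right) = 4 \left(14 + \frac{1}{3} \left(- \frac{44}{9}\right)\right) = 4 \left(14 - \frac{44}{27}\right) = 4 \cdot \frac{334}{27} = \frac{1336}{27}$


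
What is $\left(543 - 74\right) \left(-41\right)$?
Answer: $-19229$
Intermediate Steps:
$\left(543 - 74\right) \left(-41\right) = 469 \left(-41\right) = -19229$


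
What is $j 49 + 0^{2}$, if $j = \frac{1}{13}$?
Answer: $\frac{49}{13} \approx 3.7692$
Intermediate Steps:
$j = \frac{1}{13} \approx 0.076923$
$j 49 + 0^{2} = \frac{1}{13} \cdot 49 + 0^{2} = \frac{49}{13} + 0 = \frac{49}{13}$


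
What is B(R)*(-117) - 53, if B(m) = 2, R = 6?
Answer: -287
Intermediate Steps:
B(R)*(-117) - 53 = 2*(-117) - 53 = -234 - 53 = -287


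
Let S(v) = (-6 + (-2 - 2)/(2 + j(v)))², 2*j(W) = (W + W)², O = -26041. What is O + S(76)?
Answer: -867883683993/33373729 ≈ -26005.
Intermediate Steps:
j(W) = 2*W² (j(W) = (W + W)²/2 = (2*W)²/2 = (4*W²)/2 = 2*W²)
S(v) = (-6 - 4/(2 + 2*v²))² (S(v) = (-6 + (-2 - 2)/(2 + 2*v²))² = (-6 - 4/(2 + 2*v²))²)
O + S(76) = -26041 + 4*(4 + 3*76²)²/(1 + 76²)² = -26041 + 4*(4 + 3*5776)²/(1 + 5776)² = -26041 + 4*(4 + 17328)²/5777² = -26041 + 4*(1/33373729)*17332² = -26041 + 4*(1/33373729)*300398224 = -26041 + 1201592896/33373729 = -867883683993/33373729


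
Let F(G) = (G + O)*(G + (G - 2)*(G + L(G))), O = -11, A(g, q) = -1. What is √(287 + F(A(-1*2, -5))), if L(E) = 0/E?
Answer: √263 ≈ 16.217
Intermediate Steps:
L(E) = 0
F(G) = (-11 + G)*(G + G*(-2 + G)) (F(G) = (G - 11)*(G + (G - 2)*(G + 0)) = (-11 + G)*(G + (-2 + G)*G) = (-11 + G)*(G + G*(-2 + G)))
√(287 + F(A(-1*2, -5))) = √(287 - (11 + (-1)² - 12*(-1))) = √(287 - (11 + 1 + 12)) = √(287 - 1*24) = √(287 - 24) = √263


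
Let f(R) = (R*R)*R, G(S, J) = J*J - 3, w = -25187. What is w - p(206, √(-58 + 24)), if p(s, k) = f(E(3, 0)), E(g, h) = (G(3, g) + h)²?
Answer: -71843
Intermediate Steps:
G(S, J) = -3 + J² (G(S, J) = J² - 3 = -3 + J²)
E(g, h) = (-3 + h + g²)² (E(g, h) = ((-3 + g²) + h)² = (-3 + h + g²)²)
f(R) = R³ (f(R) = R²*R = R³)
p(s, k) = 46656 (p(s, k) = ((-3 + 0 + 3²)²)³ = ((-3 + 0 + 9)²)³ = (6²)³ = 36³ = 46656)
w - p(206, √(-58 + 24)) = -25187 - 1*46656 = -25187 - 46656 = -71843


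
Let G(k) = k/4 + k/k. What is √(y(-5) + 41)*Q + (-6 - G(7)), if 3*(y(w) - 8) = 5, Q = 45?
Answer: -35/4 + 30*√114 ≈ 311.56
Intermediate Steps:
y(w) = 29/3 (y(w) = 8 + (⅓)*5 = 8 + 5/3 = 29/3)
G(k) = 1 + k/4 (G(k) = k*(¼) + 1 = k/4 + 1 = 1 + k/4)
√(y(-5) + 41)*Q + (-6 - G(7)) = √(29/3 + 41)*45 + (-6 - (1 + (¼)*7)) = √(152/3)*45 + (-6 - (1 + 7/4)) = (2*√114/3)*45 + (-6 - 1*11/4) = 30*√114 + (-6 - 11/4) = 30*√114 - 35/4 = -35/4 + 30*√114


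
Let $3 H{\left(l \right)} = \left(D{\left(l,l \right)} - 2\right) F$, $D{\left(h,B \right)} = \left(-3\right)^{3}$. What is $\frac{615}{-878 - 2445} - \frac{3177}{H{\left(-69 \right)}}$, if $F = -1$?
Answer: $- \frac{31689348}{96367} \approx -328.84$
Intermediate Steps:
$D{\left(h,B \right)} = -27$
$H{\left(l \right)} = \frac{29}{3}$ ($H{\left(l \right)} = \frac{\left(-27 - 2\right) \left(-1\right)}{3} = \frac{\left(-29\right) \left(-1\right)}{3} = \frac{1}{3} \cdot 29 = \frac{29}{3}$)
$\frac{615}{-878 - 2445} - \frac{3177}{H{\left(-69 \right)}} = \frac{615}{-878 - 2445} - \frac{3177}{\frac{29}{3}} = \frac{615}{-878 - 2445} - \frac{9531}{29} = \frac{615}{-3323} - \frac{9531}{29} = 615 \left(- \frac{1}{3323}\right) - \frac{9531}{29} = - \frac{615}{3323} - \frac{9531}{29} = - \frac{31689348}{96367}$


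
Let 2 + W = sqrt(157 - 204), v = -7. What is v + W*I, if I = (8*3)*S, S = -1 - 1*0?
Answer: 41 - 24*I*sqrt(47) ≈ 41.0 - 164.54*I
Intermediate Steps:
S = -1 (S = -1 + 0 = -1)
W = -2 + I*sqrt(47) (W = -2 + sqrt(157 - 204) = -2 + sqrt(-47) = -2 + I*sqrt(47) ≈ -2.0 + 6.8557*I)
I = -24 (I = (8*3)*(-1) = 24*(-1) = -24)
v + W*I = -7 + (-2 + I*sqrt(47))*(-24) = -7 + (48 - 24*I*sqrt(47)) = 41 - 24*I*sqrt(47)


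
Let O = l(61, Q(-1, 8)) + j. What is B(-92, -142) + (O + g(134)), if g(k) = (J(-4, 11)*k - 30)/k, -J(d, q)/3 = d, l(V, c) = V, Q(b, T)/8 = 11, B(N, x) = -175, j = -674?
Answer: -52007/67 ≈ -776.22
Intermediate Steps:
Q(b, T) = 88 (Q(b, T) = 8*11 = 88)
J(d, q) = -3*d
O = -613 (O = 61 - 674 = -613)
g(k) = (-30 + 12*k)/k (g(k) = ((-3*(-4))*k - 30)/k = (12*k - 30)/k = (-30 + 12*k)/k)
B(-92, -142) + (O + g(134)) = -175 + (-613 + (12 - 30/134)) = -175 + (-613 + (12 - 30*1/134)) = -175 + (-613 + (12 - 15/67)) = -175 + (-613 + 789/67) = -175 - 40282/67 = -52007/67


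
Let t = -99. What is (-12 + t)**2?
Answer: 12321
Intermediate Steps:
(-12 + t)**2 = (-12 - 99)**2 = (-111)**2 = 12321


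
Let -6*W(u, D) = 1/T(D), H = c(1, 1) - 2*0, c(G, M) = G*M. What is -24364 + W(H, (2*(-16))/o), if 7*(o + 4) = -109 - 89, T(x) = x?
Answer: -16372721/672 ≈ -24364.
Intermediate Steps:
H = 1 (H = 1*1 - 2*0 = 1 + 0 = 1)
o = -226/7 (o = -4 + (-109 - 89)/7 = -4 + (⅐)*(-198) = -4 - 198/7 = -226/7 ≈ -32.286)
W(u, D) = -1/(6*D)
-24364 + W(H, (2*(-16))/o) = -24364 - 1/(6*((2*(-16))/(-226/7))) = -24364 - 1/(6*((-32*(-7/226)))) = -24364 - 1/(6*112/113) = -24364 - ⅙*113/112 = -24364 - 113/672 = -16372721/672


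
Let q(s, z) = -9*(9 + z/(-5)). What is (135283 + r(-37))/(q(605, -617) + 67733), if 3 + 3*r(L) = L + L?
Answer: 2028860/998121 ≈ 2.0327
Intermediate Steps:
r(L) = -1 + 2*L/3 (r(L) = -1 + (L + L)/3 = -1 + (2*L)/3 = -1 + 2*L/3)
q(s, z) = -81 + 9*z/5 (q(s, z) = -9*(9 - z/5) = -81 + 9*z/5)
(135283 + r(-37))/(q(605, -617) + 67733) = (135283 + (-1 + (⅔)*(-37)))/((-81 + (9/5)*(-617)) + 67733) = (135283 + (-1 - 74/3))/((-81 - 5553/5) + 67733) = (135283 - 77/3)/(-5958/5 + 67733) = 405772/(3*(332707/5)) = (405772/3)*(5/332707) = 2028860/998121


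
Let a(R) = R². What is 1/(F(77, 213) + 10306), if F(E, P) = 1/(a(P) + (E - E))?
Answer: 45369/467572915 ≈ 9.7031e-5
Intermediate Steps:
F(E, P) = P⁻² (F(E, P) = 1/(P² + (E - E)) = 1/(P² + 0) = 1/(P²) = P⁻²)
1/(F(77, 213) + 10306) = 1/(213⁻² + 10306) = 1/(1/45369 + 10306) = 1/(467572915/45369) = 45369/467572915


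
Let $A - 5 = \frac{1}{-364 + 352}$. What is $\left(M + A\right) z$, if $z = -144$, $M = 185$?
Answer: $-27348$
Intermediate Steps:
$A = \frac{59}{12}$ ($A = 5 + \frac{1}{-364 + 352} = 5 + \frac{1}{-12} = 5 - \frac{1}{12} = \frac{59}{12} \approx 4.9167$)
$\left(M + A\right) z = \left(185 + \frac{59}{12}\right) \left(-144\right) = \frac{2279}{12} \left(-144\right) = -27348$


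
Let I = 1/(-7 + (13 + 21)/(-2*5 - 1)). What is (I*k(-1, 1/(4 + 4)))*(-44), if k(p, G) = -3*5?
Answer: -2420/37 ≈ -65.405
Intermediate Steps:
k(p, G) = -15
I = -11/111 (I = 1/(-7 + 34/(-10 - 1)) = 1/(-7 + 34/(-11)) = 1/(-7 + 34*(-1/11)) = 1/(-7 - 34/11) = 1/(-111/11) = -11/111 ≈ -0.099099)
(I*k(-1, 1/(4 + 4)))*(-44) = -11/111*(-15)*(-44) = (55/37)*(-44) = -2420/37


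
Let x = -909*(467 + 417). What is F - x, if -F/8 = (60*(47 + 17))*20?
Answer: 189156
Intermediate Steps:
x = -803556 (x = -909*884 = -803556)
F = -614400 (F = -8*60*(47 + 17)*20 = -8*60*64*20 = -30720*20 = -8*76800 = -614400)
F - x = -614400 - 1*(-803556) = -614400 + 803556 = 189156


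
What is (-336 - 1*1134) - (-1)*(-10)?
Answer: -1480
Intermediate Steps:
(-336 - 1*1134) - (-1)*(-10) = (-336 - 1134) - 1*10 = -1470 - 10 = -1480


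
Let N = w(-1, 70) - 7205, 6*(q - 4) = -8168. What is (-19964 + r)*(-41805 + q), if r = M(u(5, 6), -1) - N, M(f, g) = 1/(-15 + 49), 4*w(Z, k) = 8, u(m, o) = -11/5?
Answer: 56180913151/102 ≈ 5.5079e+8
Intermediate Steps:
q = -4072/3 (q = 4 + (⅙)*(-8168) = 4 - 4084/3 = -4072/3 ≈ -1357.3)
u(m, o) = -11/5 (u(m, o) = -11*⅕ = -11/5)
w(Z, k) = 2 (w(Z, k) = (¼)*8 = 2)
N = -7203 (N = 2 - 7205 = -7203)
M(f, g) = 1/34
r = 244903/34 (r = 1/34 - 1*(-7203) = 1/34 + 7203 = 244903/34 ≈ 7203.0)
(-19964 + r)*(-41805 + q) = (-19964 + 244903/34)*(-41805 - 4072/3) = -433873/34*(-129487/3) = 56180913151/102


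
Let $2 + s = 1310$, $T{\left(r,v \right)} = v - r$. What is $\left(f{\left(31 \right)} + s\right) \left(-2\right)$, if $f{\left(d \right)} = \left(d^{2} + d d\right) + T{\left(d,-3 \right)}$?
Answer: $-6392$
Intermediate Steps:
$f{\left(d \right)} = -3 - d + 2 d^{2}$ ($f{\left(d \right)} = \left(d^{2} + d d\right) - \left(3 + d\right) = \left(d^{2} + d^{2}\right) - \left(3 + d\right) = 2 d^{2} - \left(3 + d\right) = -3 - d + 2 d^{2}$)
$s = 1308$ ($s = -2 + 1310 = 1308$)
$\left(f{\left(31 \right)} + s\right) \left(-2\right) = \left(\left(-3 - 31 + 2 \cdot 31^{2}\right) + 1308\right) \left(-2\right) = \left(\left(-3 - 31 + 2 \cdot 961\right) + 1308\right) \left(-2\right) = \left(\left(-3 - 31 + 1922\right) + 1308\right) \left(-2\right) = \left(1888 + 1308\right) \left(-2\right) = 3196 \left(-2\right) = -6392$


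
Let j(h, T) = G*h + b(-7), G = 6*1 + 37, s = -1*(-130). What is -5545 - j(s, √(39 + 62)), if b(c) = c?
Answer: -11128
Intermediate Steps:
s = 130
G = 43 (G = 6 + 37 = 43)
j(h, T) = -7 + 43*h (j(h, T) = 43*h - 7 = -7 + 43*h)
-5545 - j(s, √(39 + 62)) = -5545 - (-7 + 43*130) = -5545 - (-7 + 5590) = -5545 - 1*5583 = -5545 - 5583 = -11128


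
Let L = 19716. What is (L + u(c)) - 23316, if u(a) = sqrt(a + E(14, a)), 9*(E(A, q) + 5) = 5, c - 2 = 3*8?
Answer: -3600 + sqrt(194)/3 ≈ -3595.4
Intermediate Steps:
c = 26 (c = 2 + 3*8 = 2 + 24 = 26)
E(A, q) = -40/9 (E(A, q) = -5 + (1/9)*5 = -5 + 5/9 = -40/9)
u(a) = sqrt(-40/9 + a) (u(a) = sqrt(a - 40/9) = sqrt(-40/9 + a))
(L + u(c)) - 23316 = (19716 + sqrt(-40 + 9*26)/3) - 23316 = (19716 + sqrt(-40 + 234)/3) - 23316 = (19716 + sqrt(194)/3) - 23316 = -3600 + sqrt(194)/3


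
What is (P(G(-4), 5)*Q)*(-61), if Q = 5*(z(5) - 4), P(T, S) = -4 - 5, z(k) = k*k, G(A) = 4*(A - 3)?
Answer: 57645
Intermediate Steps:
G(A) = -12 + 4*A (G(A) = 4*(-3 + A) = -12 + 4*A)
z(k) = k**2
P(T, S) = -9
Q = 105 (Q = 5*(5**2 - 4) = 5*(25 - 4) = 5*21 = 105)
(P(G(-4), 5)*Q)*(-61) = -9*105*(-61) = -945*(-61) = 57645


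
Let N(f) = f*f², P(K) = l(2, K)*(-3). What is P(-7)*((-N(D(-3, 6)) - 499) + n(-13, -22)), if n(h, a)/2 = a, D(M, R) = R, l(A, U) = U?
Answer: -15939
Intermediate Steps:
P(K) = -3*K (P(K) = K*(-3) = -3*K)
N(f) = f³
n(h, a) = 2*a
P(-7)*((-N(D(-3, 6)) - 499) + n(-13, -22)) = (-3*(-7))*((-1*6³ - 499) + 2*(-22)) = 21*((-1*216 - 499) - 44) = 21*((-216 - 499) - 44) = 21*(-715 - 44) = 21*(-759) = -15939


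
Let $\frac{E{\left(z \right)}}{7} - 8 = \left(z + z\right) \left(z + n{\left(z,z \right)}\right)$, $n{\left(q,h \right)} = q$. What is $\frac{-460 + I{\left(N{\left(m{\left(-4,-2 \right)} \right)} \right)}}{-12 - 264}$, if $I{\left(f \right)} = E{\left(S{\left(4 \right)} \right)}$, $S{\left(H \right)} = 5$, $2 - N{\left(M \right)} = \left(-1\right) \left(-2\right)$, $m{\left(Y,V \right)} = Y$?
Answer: $- \frac{74}{69} \approx -1.0725$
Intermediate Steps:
$N{\left(M \right)} = 0$ ($N{\left(M \right)} = 2 - \left(-1\right) \left(-2\right) = 2 - 2 = 0$)
$E{\left(z \right)} = 56 + 28 z^{2}$ ($E{\left(z \right)} = 56 + 7 \left(z + z\right) \left(z + z\right) = 56 + 7 \cdot 2 z 2 z = 56 + 7 \cdot 4 z^{2} = 56 + 28 z^{2}$)
$I{\left(f \right)} = 756$ ($I{\left(f \right)} = 56 + 28 \cdot 5^{2} = 56 + 28 \cdot 25 = 56 + 700 = 756$)
$\frac{-460 + I{\left(N{\left(m{\left(-4,-2 \right)} \right)} \right)}}{-12 - 264} = \frac{-460 + 756}{-12 - 264} = \frac{296}{-276} = 296 \left(- \frac{1}{276}\right) = - \frac{74}{69}$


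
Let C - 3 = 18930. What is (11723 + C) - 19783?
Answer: 10873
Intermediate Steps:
C = 18933 (C = 3 + 18930 = 18933)
(11723 + C) - 19783 = (11723 + 18933) - 19783 = 30656 - 19783 = 10873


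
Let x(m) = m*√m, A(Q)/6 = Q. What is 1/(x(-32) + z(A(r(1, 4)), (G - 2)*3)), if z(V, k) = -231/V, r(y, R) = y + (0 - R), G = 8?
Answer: 462/1185577 + 4608*I*√2/1185577 ≈ 0.00038968 + 0.0054966*I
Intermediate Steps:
r(y, R) = y - R
A(Q) = 6*Q
x(m) = m^(3/2)
1/(x(-32) + z(A(r(1, 4)), (G - 2)*3)) = 1/((-32)^(3/2) - 231*1/(6*(1 - 1*4))) = 1/(-128*I*√2 - 231*1/(6*(1 - 4))) = 1/(-128*I*√2 - 231/(6*(-3))) = 1/(-128*I*√2 - 231/(-18)) = 1/(-128*I*√2 - 231*(-1/18)) = 1/(-128*I*√2 + 77/6) = 1/(77/6 - 128*I*√2)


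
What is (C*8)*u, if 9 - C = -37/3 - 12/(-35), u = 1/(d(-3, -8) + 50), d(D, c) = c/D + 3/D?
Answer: 17632/5425 ≈ 3.2501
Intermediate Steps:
d(D, c) = 3/D + c/D
u = 3/155 (u = 1/((3 - 8)/(-3) + 50) = 1/(-1/3*(-5) + 50) = 1/(5/3 + 50) = 1/(155/3) = 3/155 ≈ 0.019355)
C = 2204/105 (C = 9 - (-37/3 - 12/(-35)) = 9 - (-37*1/3 - 12*(-1/35)) = 9 - (-37/3 + 12/35) = 9 - 1*(-1259/105) = 9 + 1259/105 = 2204/105 ≈ 20.990)
(C*8)*u = ((2204/105)*8)*(3/155) = (17632/105)*(3/155) = 17632/5425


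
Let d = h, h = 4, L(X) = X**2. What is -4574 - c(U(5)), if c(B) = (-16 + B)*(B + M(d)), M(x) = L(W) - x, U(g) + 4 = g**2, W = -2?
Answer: -4679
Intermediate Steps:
d = 4
U(g) = -4 + g**2
M(x) = 4 - x (M(x) = (-2)**2 - x = 4 - x)
c(B) = B*(-16 + B) (c(B) = (-16 + B)*(B + (4 - 1*4)) = (-16 + B)*(B + (4 - 4)) = (-16 + B)*(B + 0) = (-16 + B)*B = B*(-16 + B))
-4574 - c(U(5)) = -4574 - (-4 + 5**2)*(-16 + (-4 + 5**2)) = -4574 - (-4 + 25)*(-16 + (-4 + 25)) = -4574 - 21*(-16 + 21) = -4574 - 21*5 = -4574 - 1*105 = -4574 - 105 = -4679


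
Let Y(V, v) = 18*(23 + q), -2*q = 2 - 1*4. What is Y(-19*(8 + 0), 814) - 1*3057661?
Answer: -3057229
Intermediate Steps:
q = 1 (q = -(2 - 1*4)/2 = -(2 - 4)/2 = -½*(-2) = 1)
Y(V, v) = 432 (Y(V, v) = 18*(23 + 1) = 18*24 = 432)
Y(-19*(8 + 0), 814) - 1*3057661 = 432 - 1*3057661 = 432 - 3057661 = -3057229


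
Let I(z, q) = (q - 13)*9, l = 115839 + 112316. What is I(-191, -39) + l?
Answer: 227687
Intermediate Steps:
l = 228155
I(z, q) = -117 + 9*q (I(z, q) = (-13 + q)*9 = -117 + 9*q)
I(-191, -39) + l = (-117 + 9*(-39)) + 228155 = (-117 - 351) + 228155 = -468 + 228155 = 227687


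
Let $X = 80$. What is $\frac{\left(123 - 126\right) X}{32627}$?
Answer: $- \frac{240}{32627} \approx -0.0073559$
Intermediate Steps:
$\frac{\left(123 - 126\right) X}{32627} = \frac{\left(123 - 126\right) 80}{32627} = \left(-3\right) 80 \cdot \frac{1}{32627} = \left(-240\right) \frac{1}{32627} = - \frac{240}{32627}$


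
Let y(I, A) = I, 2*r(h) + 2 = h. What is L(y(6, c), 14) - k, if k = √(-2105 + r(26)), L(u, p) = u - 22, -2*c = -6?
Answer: -16 - I*√2093 ≈ -16.0 - 45.749*I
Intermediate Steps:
r(h) = -1 + h/2
c = 3 (c = -½*(-6) = 3)
L(u, p) = -22 + u
k = I*√2093 (k = √(-2105 + (-1 + (½)*26)) = √(-2105 + (-1 + 13)) = √(-2105 + 12) = √(-2093) = I*√2093 ≈ 45.749*I)
L(y(6, c), 14) - k = (-22 + 6) - I*√2093 = -16 - I*√2093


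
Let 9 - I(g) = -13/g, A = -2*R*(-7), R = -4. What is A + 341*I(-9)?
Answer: 22684/9 ≈ 2520.4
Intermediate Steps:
A = -56 (A = -2*(-4)*(-7) = 8*(-7) = -56)
I(g) = 9 + 13/g (I(g) = 9 - (-13)/g = 9 + 13/g)
A + 341*I(-9) = -56 + 341*(9 + 13/(-9)) = -56 + 341*(9 + 13*(-⅑)) = -56 + 341*(9 - 13/9) = -56 + 341*(68/9) = -56 + 23188/9 = 22684/9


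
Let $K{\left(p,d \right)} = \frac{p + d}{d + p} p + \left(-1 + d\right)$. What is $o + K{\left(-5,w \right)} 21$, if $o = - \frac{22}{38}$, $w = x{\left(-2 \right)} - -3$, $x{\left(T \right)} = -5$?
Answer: $- \frac{3203}{19} \approx -168.58$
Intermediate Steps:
$w = -2$ ($w = -5 - -3 = -5 + 3 = -2$)
$o = - \frac{11}{19}$ ($o = \left(-22\right) \frac{1}{38} = - \frac{11}{19} \approx -0.57895$)
$K{\left(p,d \right)} = -1 + d + p$ ($K{\left(p,d \right)} = \frac{d + p}{d + p} p + \left(-1 + d\right) = 1 p + \left(-1 + d\right) = p + \left(-1 + d\right) = -1 + d + p$)
$o + K{\left(-5,w \right)} 21 = - \frac{11}{19} + \left(-1 - 2 - 5\right) 21 = - \frac{11}{19} - 168 = - \frac{3203}{19}$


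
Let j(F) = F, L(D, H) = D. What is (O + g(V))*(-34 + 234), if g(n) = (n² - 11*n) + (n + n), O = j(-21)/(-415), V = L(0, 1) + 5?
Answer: -331160/83 ≈ -3989.9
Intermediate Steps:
V = 5 (V = 0 + 5 = 5)
O = 21/415 (O = -21/(-415) = -21*(-1/415) = 21/415 ≈ 0.050602)
g(n) = n² - 9*n (g(n) = (n² - 11*n) + 2*n = n² - 9*n)
(O + g(V))*(-34 + 234) = (21/415 + 5*(-9 + 5))*(-34 + 234) = (21/415 + 5*(-4))*200 = (21/415 - 20)*200 = -8279/415*200 = -331160/83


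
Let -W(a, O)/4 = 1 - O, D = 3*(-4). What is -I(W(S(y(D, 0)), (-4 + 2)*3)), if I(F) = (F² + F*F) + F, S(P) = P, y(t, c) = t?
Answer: -1540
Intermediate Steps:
D = -12
W(a, O) = -4 + 4*O (W(a, O) = -4*(1 - O) = -4 + 4*O)
I(F) = F + 2*F² (I(F) = (F² + F²) + F = 2*F² + F = F + 2*F²)
-I(W(S(y(D, 0)), (-4 + 2)*3)) = -(-4 + 4*((-4 + 2)*3))*(1 + 2*(-4 + 4*((-4 + 2)*3))) = -(-4 + 4*(-2*3))*(1 + 2*(-4 + 4*(-2*3))) = -(-4 + 4*(-6))*(1 + 2*(-4 + 4*(-6))) = -(-4 - 24)*(1 + 2*(-4 - 24)) = -(-28)*(1 + 2*(-28)) = -(-28)*(1 - 56) = -(-28)*(-55) = -1*1540 = -1540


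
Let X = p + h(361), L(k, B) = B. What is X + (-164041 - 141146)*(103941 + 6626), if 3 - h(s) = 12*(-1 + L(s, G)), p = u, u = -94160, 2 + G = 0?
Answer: -33743705150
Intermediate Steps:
G = -2 (G = -2 + 0 = -2)
p = -94160
h(s) = 39 (h(s) = 3 - 12*(-1 - 2) = 3 - 12*(-3) = 3 - 1*(-36) = 3 + 36 = 39)
X = -94121 (X = -94160 + 39 = -94121)
X + (-164041 - 141146)*(103941 + 6626) = -94121 + (-164041 - 141146)*(103941 + 6626) = -94121 - 305187*110567 = -94121 - 33743611029 = -33743705150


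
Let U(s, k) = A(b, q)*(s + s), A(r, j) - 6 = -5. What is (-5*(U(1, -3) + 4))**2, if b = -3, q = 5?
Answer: 900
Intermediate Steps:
A(r, j) = 1 (A(r, j) = 6 - 5 = 1)
U(s, k) = 2*s (U(s, k) = 1*(s + s) = 1*(2*s) = 2*s)
(-5*(U(1, -3) + 4))**2 = (-5*(2*1 + 4))**2 = (-5*(2 + 4))**2 = (-5*6)**2 = (-30)**2 = 900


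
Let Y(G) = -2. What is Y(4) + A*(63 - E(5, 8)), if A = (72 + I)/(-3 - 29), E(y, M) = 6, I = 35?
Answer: -6163/32 ≈ -192.59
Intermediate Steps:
A = -107/32 (A = (72 + 35)/(-3 - 29) = 107/(-32) = 107*(-1/32) = -107/32 ≈ -3.3438)
Y(4) + A*(63 - E(5, 8)) = -2 - 107*(63 - 1*6)/32 = -2 - 107*(63 - 6)/32 = -2 - 107/32*57 = -2 - 6099/32 = -6163/32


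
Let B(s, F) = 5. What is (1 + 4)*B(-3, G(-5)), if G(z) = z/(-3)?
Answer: 25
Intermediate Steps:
G(z) = -z/3 (G(z) = z*(-1/3) = -z/3)
(1 + 4)*B(-3, G(-5)) = (1 + 4)*5 = 5*5 = 25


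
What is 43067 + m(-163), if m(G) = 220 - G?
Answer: 43450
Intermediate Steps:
43067 + m(-163) = 43067 + (220 - 1*(-163)) = 43067 + (220 + 163) = 43067 + 383 = 43450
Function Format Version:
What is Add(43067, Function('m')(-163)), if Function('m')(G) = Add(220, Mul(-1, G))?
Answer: 43450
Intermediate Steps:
Add(43067, Function('m')(-163)) = Add(43067, Add(220, Mul(-1, -163))) = Add(43067, Add(220, 163)) = Add(43067, 383) = 43450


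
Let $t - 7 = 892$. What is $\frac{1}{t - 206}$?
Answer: $\frac{1}{693} \approx 0.001443$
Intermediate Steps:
$t = 899$ ($t = 7 + 892 = 899$)
$\frac{1}{t - 206} = \frac{1}{899 - 206} = \frac{1}{693}$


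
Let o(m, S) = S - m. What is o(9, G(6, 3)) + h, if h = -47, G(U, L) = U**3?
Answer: 160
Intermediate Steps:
o(9, G(6, 3)) + h = (6**3 - 1*9) - 47 = (216 - 9) - 47 = 207 - 47 = 160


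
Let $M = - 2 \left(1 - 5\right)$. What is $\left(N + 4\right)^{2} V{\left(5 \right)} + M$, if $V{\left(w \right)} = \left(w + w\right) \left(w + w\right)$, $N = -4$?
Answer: $8$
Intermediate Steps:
$V{\left(w \right)} = 4 w^{2}$ ($V{\left(w \right)} = 2 w 2 w = 4 w^{2}$)
$M = 8$ ($M = \left(-2\right) \left(-4\right) = 8$)
$\left(N + 4\right)^{2} V{\left(5 \right)} + M = \left(-4 + 4\right)^{2} \cdot 4 \cdot 5^{2} + 8 = 0^{2} \cdot 4 \cdot 25 + 8 = 0 \cdot 100 + 8 = 0 + 8 = 8$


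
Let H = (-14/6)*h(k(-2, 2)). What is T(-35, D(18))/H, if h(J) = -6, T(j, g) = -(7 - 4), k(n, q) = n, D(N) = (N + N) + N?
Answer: -3/14 ≈ -0.21429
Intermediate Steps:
D(N) = 3*N (D(N) = 2*N + N = 3*N)
T(j, g) = -3 (T(j, g) = -1*3 = -3)
H = 14 (H = -14/6*(-6) = -14*⅙*(-6) = -7/3*(-6) = 14)
T(-35, D(18))/H = -3/14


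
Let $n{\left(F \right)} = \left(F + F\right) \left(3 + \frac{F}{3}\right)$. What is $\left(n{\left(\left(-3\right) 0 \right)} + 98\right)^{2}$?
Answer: $9604$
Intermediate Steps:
$n{\left(F \right)} = 2 F \left(3 + \frac{F}{3}\right)$ ($n{\left(F \right)} = 2 F \left(3 + F \frac{1}{3}\right) = 2 F \left(3 + \frac{F}{3}\right)$)
$\left(n{\left(\left(-3\right) 0 \right)} + 98\right)^{2} = \left(\frac{2 \left(\left(-3\right) 0\right) \left(9 - 0\right)}{3} + 98\right)^{2} = \left(\frac{2}{3} \cdot 0 \left(9 + 0\right) + 98\right)^{2} = \left(\frac{2}{3} \cdot 0 \cdot 9 + 98\right)^{2} = \left(0 + 98\right)^{2} = 98^{2} = 9604$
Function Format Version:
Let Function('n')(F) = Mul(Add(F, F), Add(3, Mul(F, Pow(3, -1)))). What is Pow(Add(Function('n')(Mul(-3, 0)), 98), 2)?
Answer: 9604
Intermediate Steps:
Function('n')(F) = Mul(2, F, Add(3, Mul(Rational(1, 3), F))) (Function('n')(F) = Mul(Mul(2, F), Add(3, Mul(F, Rational(1, 3)))) = Mul(Mul(2, F), Add(3, Mul(Rational(1, 3), F))) = Mul(2, F, Add(3, Mul(Rational(1, 3), F))))
Pow(Add(Function('n')(Mul(-3, 0)), 98), 2) = Pow(Add(Mul(Rational(2, 3), Mul(-3, 0), Add(9, Mul(-3, 0))), 98), 2) = Pow(Add(Mul(Rational(2, 3), 0, Add(9, 0)), 98), 2) = Pow(Add(Mul(Rational(2, 3), 0, 9), 98), 2) = Pow(Add(0, 98), 2) = Pow(98, 2) = 9604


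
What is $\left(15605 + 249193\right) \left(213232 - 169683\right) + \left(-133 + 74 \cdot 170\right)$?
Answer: $11531700549$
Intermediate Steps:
$\left(15605 + 249193\right) \left(213232 - 169683\right) + \left(-133 + 74 \cdot 170\right) = 264798 \cdot 43549 + \left(-133 + 12580\right) = 11531688102 + 12447 = 11531700549$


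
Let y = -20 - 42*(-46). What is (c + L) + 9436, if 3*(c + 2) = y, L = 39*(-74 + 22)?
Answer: 24130/3 ≈ 8043.3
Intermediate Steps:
L = -2028 (L = 39*(-52) = -2028)
y = 1912 (y = -20 + 1932 = 1912)
c = 1906/3 (c = -2 + (1/3)*1912 = -2 + 1912/3 = 1906/3 ≈ 635.33)
(c + L) + 9436 = (1906/3 - 2028) + 9436 = -4178/3 + 9436 = 24130/3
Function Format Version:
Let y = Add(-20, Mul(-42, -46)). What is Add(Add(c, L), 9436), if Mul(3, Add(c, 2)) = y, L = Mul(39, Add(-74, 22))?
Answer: Rational(24130, 3) ≈ 8043.3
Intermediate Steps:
L = -2028 (L = Mul(39, -52) = -2028)
y = 1912 (y = Add(-20, 1932) = 1912)
c = Rational(1906, 3) (c = Add(-2, Mul(Rational(1, 3), 1912)) = Add(-2, Rational(1912, 3)) = Rational(1906, 3) ≈ 635.33)
Add(Add(c, L), 9436) = Add(Add(Rational(1906, 3), -2028), 9436) = Add(Rational(-4178, 3), 9436) = Rational(24130, 3)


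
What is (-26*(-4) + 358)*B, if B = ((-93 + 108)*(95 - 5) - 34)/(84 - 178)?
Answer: -6468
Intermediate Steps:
B = -14 (B = (15*90 - 34)/(-94) = (1350 - 34)*(-1/94) = 1316*(-1/94) = -14)
(-26*(-4) + 358)*B = (-26*(-4) + 358)*(-14) = (104 + 358)*(-14) = 462*(-14) = -6468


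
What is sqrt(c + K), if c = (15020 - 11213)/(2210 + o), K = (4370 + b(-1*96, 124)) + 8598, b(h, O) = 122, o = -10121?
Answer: sqrt(1123722097)/293 ≈ 114.41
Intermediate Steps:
K = 13090 (K = (4370 + 122) + 8598 = 4492 + 8598 = 13090)
c = -141/293 (c = (15020 - 11213)/(2210 - 10121) = 3807/(-7911) = 3807*(-1/7911) = -141/293 ≈ -0.48123)
sqrt(c + K) = sqrt(-141/293 + 13090) = sqrt(3835229/293) = sqrt(1123722097)/293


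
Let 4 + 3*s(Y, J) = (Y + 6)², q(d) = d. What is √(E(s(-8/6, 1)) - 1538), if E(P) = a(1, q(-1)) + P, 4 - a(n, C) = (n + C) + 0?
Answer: 7*I*√2526/9 ≈ 39.091*I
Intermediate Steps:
a(n, C) = 4 - C - n (a(n, C) = 4 - ((n + C) + 0) = 4 - ((C + n) + 0) = 4 - (C + n) = 4 + (-C - n) = 4 - C - n)
s(Y, J) = -4/3 + (6 + Y)²/3 (s(Y, J) = -4/3 + (Y + 6)²/3 = -4/3 + (6 + Y)²/3)
E(P) = 4 + P (E(P) = (4 - 1*(-1) - 1*1) + P = (4 + 1 - 1) + P = 4 + P)
√(E(s(-8/6, 1)) - 1538) = √((4 + (-4/3 + (6 - 8/6)²/3)) - 1538) = √((4 + (-4/3 + (6 - 8*⅙)²/3)) - 1538) = √((4 + (-4/3 + (6 - 4/3)²/3)) - 1538) = √((4 + (-4/3 + (14/3)²/3)) - 1538) = √((4 + (-4/3 + (⅓)*(196/9))) - 1538) = √((4 + (-4/3 + 196/27)) - 1538) = √((4 + 160/27) - 1538) = √(268/27 - 1538) = √(-41258/27) = 7*I*√2526/9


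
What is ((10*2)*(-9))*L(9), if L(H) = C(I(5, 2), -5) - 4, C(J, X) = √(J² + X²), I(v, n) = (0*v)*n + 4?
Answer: 720 - 180*√41 ≈ -432.56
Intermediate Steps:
I(v, n) = 4 (I(v, n) = 0*n + 4 = 0 + 4 = 4)
L(H) = -4 + √41 (L(H) = √(4² + (-5)²) - 4 = √(16 + 25) - 4 = √41 - 4 = -4 + √41)
((10*2)*(-9))*L(9) = ((10*2)*(-9))*(-4 + √41) = (20*(-9))*(-4 + √41) = -180*(-4 + √41) = 720 - 180*√41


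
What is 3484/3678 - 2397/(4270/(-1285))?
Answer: 1134364999/1570506 ≈ 722.29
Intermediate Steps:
3484/3678 - 2397/(4270/(-1285)) = 3484*(1/3678) - 2397/(4270*(-1/1285)) = 1742/1839 - 2397/(-854/257) = 1742/1839 - 2397*(-257/854) = 1742/1839 + 616029/854 = 1134364999/1570506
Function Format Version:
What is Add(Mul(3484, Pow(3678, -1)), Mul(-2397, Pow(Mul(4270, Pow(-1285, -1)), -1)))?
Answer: Rational(1134364999, 1570506) ≈ 722.29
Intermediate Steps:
Add(Mul(3484, Pow(3678, -1)), Mul(-2397, Pow(Mul(4270, Pow(-1285, -1)), -1))) = Add(Mul(3484, Rational(1, 3678)), Mul(-2397, Pow(Mul(4270, Rational(-1, 1285)), -1))) = Add(Rational(1742, 1839), Mul(-2397, Pow(Rational(-854, 257), -1))) = Add(Rational(1742, 1839), Mul(-2397, Rational(-257, 854))) = Add(Rational(1742, 1839), Rational(616029, 854)) = Rational(1134364999, 1570506)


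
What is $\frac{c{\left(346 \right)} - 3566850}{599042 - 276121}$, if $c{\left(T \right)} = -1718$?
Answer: $- \frac{3568568}{322921} \approx -11.051$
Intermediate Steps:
$\frac{c{\left(346 \right)} - 3566850}{599042 - 276121} = \frac{-1718 - 3566850}{599042 - 276121} = - \frac{3568568}{322921}$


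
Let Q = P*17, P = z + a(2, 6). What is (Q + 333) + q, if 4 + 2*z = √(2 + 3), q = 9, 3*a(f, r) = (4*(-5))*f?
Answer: 244/3 + 17*√5/2 ≈ 100.34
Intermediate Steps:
a(f, r) = -20*f/3 (a(f, r) = ((4*(-5))*f)/3 = (-20*f)/3 = -20*f/3)
z = -2 + √5/2 (z = -2 + √(2 + 3)/2 = -2 + √5/2 ≈ -0.88197)
P = -46/3 + √5/2 (P = (-2 + √5/2) - 20/3*2 = (-2 + √5/2) - 40/3 = -46/3 + √5/2 ≈ -14.215)
Q = -782/3 + 17*√5/2 (Q = (-46/3 + √5/2)*17 = -782/3 + 17*√5/2 ≈ -241.66)
(Q + 333) + q = ((-782/3 + 17*√5/2) + 333) + 9 = (217/3 + 17*√5/2) + 9 = 244/3 + 17*√5/2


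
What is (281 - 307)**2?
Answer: 676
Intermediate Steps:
(281 - 307)**2 = (-26)**2 = 676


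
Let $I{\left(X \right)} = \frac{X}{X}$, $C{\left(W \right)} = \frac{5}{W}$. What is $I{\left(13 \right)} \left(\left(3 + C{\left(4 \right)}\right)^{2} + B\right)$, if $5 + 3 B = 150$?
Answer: $\frac{3187}{48} \approx 66.396$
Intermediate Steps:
$B = \frac{145}{3}$ ($B = - \frac{5}{3} + \frac{1}{3} \cdot 150 = - \frac{5}{3} + 50 = \frac{145}{3} \approx 48.333$)
$I{\left(X \right)} = 1$
$I{\left(13 \right)} \left(\left(3 + C{\left(4 \right)}\right)^{2} + B\right) = 1 \left(\left(3 + \frac{5}{4}\right)^{2} + \frac{145}{3}\right) = 1 \left(\left(\frac{17}{4}\right)^{2} + \frac{145}{3}\right) = 1 \left(\frac{289}{16} + \frac{145}{3}\right) = 1 \cdot \frac{3187}{48} = \frac{3187}{48}$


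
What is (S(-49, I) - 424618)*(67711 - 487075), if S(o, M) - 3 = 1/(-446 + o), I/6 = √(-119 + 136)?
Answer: 890341228536/5 ≈ 1.7807e+11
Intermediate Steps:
I = 6*√17 (I = 6*√(-119 + 136) = 6*√17 ≈ 24.739)
S(o, M) = 3 + 1/(-446 + o)
(S(-49, I) - 424618)*(67711 - 487075) = ((-1337 + 3*(-49))/(-446 - 49) - 424618)*(67711 - 487075) = ((-1337 - 147)/(-495) - 424618)*(-419364) = (-1/495*(-1484) - 424618)*(-419364) = (1484/495 - 424618)*(-419364) = -210184426/495*(-419364) = 890341228536/5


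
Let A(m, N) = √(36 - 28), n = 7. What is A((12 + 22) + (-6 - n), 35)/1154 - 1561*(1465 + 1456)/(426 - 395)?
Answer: -4559681/31 + √2/577 ≈ -1.4709e+5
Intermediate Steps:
A(m, N) = 2*√2 (A(m, N) = √8 = 2*√2)
A((12 + 22) + (-6 - n), 35)/1154 - 1561*(1465 + 1456)/(426 - 395) = (2*√2)/1154 - 1561*(1465 + 1456)/(426 - 395) = (2*√2)*(1/1154) - 1561/(31/2921) = √2/577 - 1561/(31*(1/2921)) = √2/577 - 1561/31/2921 = √2/577 - 1561*2921/31 = √2/577 - 4559681/31 = -4559681/31 + √2/577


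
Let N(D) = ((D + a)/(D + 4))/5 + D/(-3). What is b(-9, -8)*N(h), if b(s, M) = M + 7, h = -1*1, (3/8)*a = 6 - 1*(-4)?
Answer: -92/45 ≈ -2.0444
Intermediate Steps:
a = 80/3 (a = 8*(6 - 1*(-4))/3 = 8*(6 + 4)/3 = (8/3)*10 = 80/3 ≈ 26.667)
h = -1
b(s, M) = 7 + M
N(D) = -D/3 + (80/3 + D)/(5*(4 + D)) (N(D) = ((D + 80/3)/(D + 4))/5 + D/(-3) = ((80/3 + D)/(4 + D))*(⅕) + D*(-⅓) = ((80/3 + D)/(4 + D))*(⅕) - D/3 = (80/3 + D)/(5*(4 + D)) - D/3 = -D/3 + (80/3 + D)/(5*(4 + D)))
b(-9, -8)*N(h) = (7 - 8)*((80 - 17*(-1) - 5*(-1)²)/(15*(4 - 1))) = -(80 + 17 - 5*1)/(15*3) = -(80 + 17 - 5)/(15*3) = -92/(15*3) = -1*92/45 = -92/45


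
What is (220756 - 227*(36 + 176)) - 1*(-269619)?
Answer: 442251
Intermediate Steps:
(220756 - 227*(36 + 176)) - 1*(-269619) = (220756 - 227*212) + 269619 = (220756 - 1*48124) + 269619 = (220756 - 48124) + 269619 = 172632 + 269619 = 442251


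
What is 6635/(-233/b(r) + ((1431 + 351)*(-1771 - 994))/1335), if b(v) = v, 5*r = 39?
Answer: -23030085/12914483 ≈ -1.7833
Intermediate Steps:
r = 39/5 (r = (⅕)*39 = 39/5 ≈ 7.8000)
6635/(-233/b(r) + ((1431 + 351)*(-1771 - 994))/1335) = 6635/(-233/39/5 + ((1431 + 351)*(-1771 - 994))/1335) = 6635/(-233*5/39 + (1782*(-2765))*(1/1335)) = 6635/(-1165/39 - 4927230*1/1335) = 6635/(-1165/39 - 328482/89) = 6635/(-12914483/3471) = 6635*(-3471/12914483) = -23030085/12914483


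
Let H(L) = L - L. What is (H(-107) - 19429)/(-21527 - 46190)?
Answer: 19429/67717 ≈ 0.28691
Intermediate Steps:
H(L) = 0
(H(-107) - 19429)/(-21527 - 46190) = (0 - 19429)/(-21527 - 46190) = -19429/(-67717) = -19429*(-1/67717) = 19429/67717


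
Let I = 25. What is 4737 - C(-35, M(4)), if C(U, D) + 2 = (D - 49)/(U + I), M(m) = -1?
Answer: 4734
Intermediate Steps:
C(U, D) = -2 + (-49 + D)/(25 + U) (C(U, D) = -2 + (D - 49)/(U + 25) = -2 + (-49 + D)/(25 + U))
4737 - C(-35, M(4)) = 4737 - (-99 - 1 - 2*(-35))/(25 - 35) = 4737 - (-99 - 1 + 70)/(-10) = 4737 - (-1)*(-30)/10 = 4737 - 1*3 = 4737 - 3 = 4734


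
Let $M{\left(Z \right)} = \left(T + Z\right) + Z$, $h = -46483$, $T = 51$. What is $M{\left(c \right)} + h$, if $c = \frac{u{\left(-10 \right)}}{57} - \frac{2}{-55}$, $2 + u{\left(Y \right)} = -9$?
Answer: $- \frac{145565302}{3135} \approx -46432.0$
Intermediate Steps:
$u{\left(Y \right)} = -11$ ($u{\left(Y \right)} = -2 - 9 = -11$)
$c = - \frac{491}{3135}$ ($c = - \frac{11}{57} - \frac{2}{-55} = \left(-11\right) \frac{1}{57} - - \frac{2}{55} = - \frac{11}{57} + \frac{2}{55} = - \frac{491}{3135} \approx -0.15662$)
$M{\left(Z \right)} = 51 + 2 Z$ ($M{\left(Z \right)} = \left(51 + Z\right) + Z = 51 + 2 Z$)
$M{\left(c \right)} + h = \left(51 + 2 \left(- \frac{491}{3135}\right)\right) - 46483 = \left(51 - \frac{982}{3135}\right) - 46483 = \frac{158903}{3135} - 46483 = - \frac{145565302}{3135}$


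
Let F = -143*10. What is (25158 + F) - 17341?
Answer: 6387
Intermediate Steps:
F = -1430
(25158 + F) - 17341 = (25158 - 1430) - 17341 = 23728 - 17341 = 6387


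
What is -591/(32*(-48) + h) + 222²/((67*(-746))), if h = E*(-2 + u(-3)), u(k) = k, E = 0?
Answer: -7693477/12795392 ≈ -0.60127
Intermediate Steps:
h = 0 (h = 0*(-2 - 3) = 0*(-5) = 0)
-591/(32*(-48) + h) + 222²/((67*(-746))) = -591/(32*(-48) + 0) + 222²/((67*(-746))) = -591/(-1536 + 0) + 49284/(-49982) = -591/(-1536) + 49284*(-1/49982) = -591*(-1/1536) - 24642/24991 = 197/512 - 24642/24991 = -7693477/12795392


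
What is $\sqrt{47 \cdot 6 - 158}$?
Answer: $2 \sqrt{31} \approx 11.136$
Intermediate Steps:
$\sqrt{47 \cdot 6 - 158} = \sqrt{282 - 158} = \sqrt{124} = 2 \sqrt{31}$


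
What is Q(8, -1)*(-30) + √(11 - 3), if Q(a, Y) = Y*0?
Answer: 2*√2 ≈ 2.8284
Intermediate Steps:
Q(a, Y) = 0
Q(8, -1)*(-30) + √(11 - 3) = 0*(-30) + √(11 - 3) = 0 + √8 = 0 + 2*√2 = 2*√2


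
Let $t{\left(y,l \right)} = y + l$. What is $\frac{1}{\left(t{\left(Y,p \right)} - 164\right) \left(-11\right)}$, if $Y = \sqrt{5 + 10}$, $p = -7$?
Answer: $\frac{57}{107162} + \frac{\sqrt{15}}{321486} \approx 0.00054395$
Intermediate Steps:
$Y = \sqrt{15} \approx 3.873$
$t{\left(y,l \right)} = l + y$
$\frac{1}{\left(t{\left(Y,p \right)} - 164\right) \left(-11\right)} = \frac{1}{\left(\left(-7 + \sqrt{15}\right) - 164\right) \left(-11\right)} = \frac{1}{\left(-171 + \sqrt{15}\right) \left(-11\right)} = \frac{1}{1881 - 11 \sqrt{15}}$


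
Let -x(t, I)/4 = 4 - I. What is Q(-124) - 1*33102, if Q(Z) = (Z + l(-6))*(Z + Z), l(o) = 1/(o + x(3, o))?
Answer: -53926/23 ≈ -2344.6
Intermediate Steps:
x(t, I) = -16 + 4*I (x(t, I) = -4*(4 - I) = -16 + 4*I)
l(o) = 1/(-16 + 5*o) (l(o) = 1/(o + (-16 + 4*o)) = 1/(-16 + 5*o))
Q(Z) = 2*Z*(-1/46 + Z) (Q(Z) = (Z + 1/(-16 + 5*(-6)))*(Z + Z) = (Z + 1/(-16 - 30))*(2*Z) = (Z + 1/(-46))*(2*Z) = (Z - 1/46)*(2*Z) = (-1/46 + Z)*(2*Z) = 2*Z*(-1/46 + Z))
Q(-124) - 1*33102 = (1/23)*(-124)*(-1 + 46*(-124)) - 1*33102 = (1/23)*(-124)*(-1 - 5704) - 33102 = (1/23)*(-124)*(-5705) - 33102 = 707420/23 - 33102 = -53926/23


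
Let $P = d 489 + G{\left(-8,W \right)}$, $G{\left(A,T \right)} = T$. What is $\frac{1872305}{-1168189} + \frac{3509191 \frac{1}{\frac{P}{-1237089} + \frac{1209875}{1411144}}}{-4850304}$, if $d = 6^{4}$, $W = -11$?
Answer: $- \frac{4421295959829169946199}{1195181130333051659248} \approx -3.6993$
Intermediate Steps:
$d = 1296$
$P = 633733$ ($P = 1296 \cdot 489 - 11 = 633744 - 11 = 633733$)
$\frac{1872305}{-1168189} + \frac{3509191 \frac{1}{\frac{P}{-1237089} + \frac{1209875}{1411144}}}{-4850304} = \frac{1872305}{-1168189} + \frac{3509191 \frac{1}{\frac{633733}{-1237089} + \frac{1209875}{1411144}}}{-4850304} = 1872305 \left(- \frac{1}{1168189}\right) + \frac{3509191}{633733 \left(- \frac{1}{1237089}\right) + 1209875 \cdot \frac{1}{1411144}} \left(- \frac{1}{4850304}\right) = - \frac{1872305}{1168189} + \frac{3509191}{- \frac{633733}{1237089} + \frac{1209875}{1411144}} \left(- \frac{1}{4850304}\right) = - \frac{1872305}{1168189} + \frac{3509191}{\frac{86062076189}{249387245688}} \left(- \frac{1}{4850304}\right) = - \frac{1872305}{1168189} + 3509191 \cdot \frac{249387245688}{86062076189} \left(- \frac{1}{4850304}\right) = - \frac{1872305}{1168189} + \frac{875147478083118408}{86062076189} \left(- \frac{1}{4850304}\right) = - \frac{1872305}{1168189} - \frac{2144969309027251}{1023105961734832} = - \frac{4421295959829169946199}{1195181130333051659248}$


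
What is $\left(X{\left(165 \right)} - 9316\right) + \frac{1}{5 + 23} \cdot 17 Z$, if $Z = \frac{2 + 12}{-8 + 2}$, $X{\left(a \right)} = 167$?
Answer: $- \frac{109805}{12} \approx -9150.4$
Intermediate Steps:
$Z = - \frac{7}{3}$ ($Z = \frac{14}{-6} = 14 \left(- \frac{1}{6}\right) = - \frac{7}{3} \approx -2.3333$)
$\left(X{\left(165 \right)} - 9316\right) + \frac{1}{5 + 23} \cdot 17 Z = \left(167 - 9316\right) + \frac{1}{5 + 23} \cdot 17 \left(- \frac{7}{3}\right) = -9149 + \frac{1}{28} \cdot 17 \left(- \frac{7}{3}\right) = -9149 + \frac{17}{28} \left(- \frac{7}{3}\right) = -9149 - \frac{17}{12} = - \frac{109805}{12}$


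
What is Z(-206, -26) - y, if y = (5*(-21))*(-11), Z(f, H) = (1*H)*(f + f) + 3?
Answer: 9560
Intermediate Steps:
Z(f, H) = 3 + 2*H*f (Z(f, H) = H*(2*f) + 3 = 2*H*f + 3 = 3 + 2*H*f)
y = 1155 (y = -105*(-11) = 1155)
Z(-206, -26) - y = (3 + 2*(-26)*(-206)) - 1*1155 = (3 + 10712) - 1155 = 10715 - 1155 = 9560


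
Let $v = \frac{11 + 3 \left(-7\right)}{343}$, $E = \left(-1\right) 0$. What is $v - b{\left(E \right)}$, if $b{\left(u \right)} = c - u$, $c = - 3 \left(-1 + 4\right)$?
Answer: $\frac{3077}{343} \approx 8.9708$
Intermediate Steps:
$E = 0$
$c = -9$ ($c = \left(-3\right) 3 = -9$)
$v = - \frac{10}{343}$ ($v = \left(11 - 21\right) \frac{1}{343} = \left(-10\right) \frac{1}{343} = - \frac{10}{343} \approx -0.029155$)
$b{\left(u \right)} = -9 - u$
$v - b{\left(E \right)} = - \frac{10}{343} - \left(-9 - 0\right) = - \frac{10}{343} - \left(-9 + 0\right) = - \frac{10}{343} - -9 = - \frac{10}{343} + 9 = \frac{3077}{343}$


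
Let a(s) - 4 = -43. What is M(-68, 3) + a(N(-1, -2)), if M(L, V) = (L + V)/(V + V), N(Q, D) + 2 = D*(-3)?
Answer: -299/6 ≈ -49.833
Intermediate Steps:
N(Q, D) = -2 - 3*D (N(Q, D) = -2 + D*(-3) = -2 - 3*D)
a(s) = -39 (a(s) = 4 - 43 = -39)
M(L, V) = (L + V)/(2*V) (M(L, V) = (L + V)/((2*V)) = (L + V)*(1/(2*V)) = (L + V)/(2*V))
M(-68, 3) + a(N(-1, -2)) = (1/2)*(-68 + 3)/3 - 39 = (1/2)*(1/3)*(-65) - 39 = -65/6 - 39 = -299/6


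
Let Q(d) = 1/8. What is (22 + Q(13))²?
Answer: 31329/64 ≈ 489.52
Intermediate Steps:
Q(d) = ⅛
(22 + Q(13))² = (22 + ⅛)² = (177/8)² = 31329/64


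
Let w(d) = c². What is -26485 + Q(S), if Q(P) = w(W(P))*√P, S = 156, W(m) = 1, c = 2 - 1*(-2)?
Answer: -26485 + 32*√39 ≈ -26285.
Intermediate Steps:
c = 4 (c = 2 + 2 = 4)
w(d) = 16 (w(d) = 4² = 16)
Q(P) = 16*√P
-26485 + Q(S) = -26485 + 16*√156 = -26485 + 16*(2*√39) = -26485 + 32*√39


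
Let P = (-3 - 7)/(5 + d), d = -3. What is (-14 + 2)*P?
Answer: 60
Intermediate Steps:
P = -5 (P = (-3 - 7)/(5 - 3) = -10/2 = -10*½ = -5)
(-14 + 2)*P = (-14 + 2)*(-5) = -12*(-5) = 60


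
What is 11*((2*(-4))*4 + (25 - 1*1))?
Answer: -88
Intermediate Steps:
11*((2*(-4))*4 + (25 - 1*1)) = 11*(-8*4 + (25 - 1)) = 11*(-32 + 24) = 11*(-8) = -88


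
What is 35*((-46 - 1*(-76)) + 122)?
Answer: 5320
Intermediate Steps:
35*((-46 - 1*(-76)) + 122) = 35*((-46 + 76) + 122) = 35*(30 + 122) = 35*152 = 5320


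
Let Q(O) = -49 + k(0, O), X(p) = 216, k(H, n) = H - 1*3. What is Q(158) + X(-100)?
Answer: 164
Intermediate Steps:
k(H, n) = -3 + H (k(H, n) = H - 3 = -3 + H)
Q(O) = -52 (Q(O) = -49 + (-3 + 0) = -49 - 3 = -52)
Q(158) + X(-100) = -52 + 216 = 164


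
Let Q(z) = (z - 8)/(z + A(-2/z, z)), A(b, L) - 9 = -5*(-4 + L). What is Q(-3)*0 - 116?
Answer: -116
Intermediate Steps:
A(b, L) = 29 - 5*L (A(b, L) = 9 - 5*(-4 + L) = 9 + (20 - 5*L) = 29 - 5*L)
Q(z) = (-8 + z)/(29 - 4*z) (Q(z) = (z - 8)/(z + (29 - 5*z)) = (-8 + z)/(29 - 4*z))
Q(-3)*0 - 116 = ((8 - 1*(-3))/(-29 + 4*(-3)))*0 - 116 = ((8 + 3)/(-29 - 12))*0 - 116 = (11/(-41))*0 - 116 = -1/41*11*0 - 116 = -11/41*0 - 116 = 0 - 116 = -116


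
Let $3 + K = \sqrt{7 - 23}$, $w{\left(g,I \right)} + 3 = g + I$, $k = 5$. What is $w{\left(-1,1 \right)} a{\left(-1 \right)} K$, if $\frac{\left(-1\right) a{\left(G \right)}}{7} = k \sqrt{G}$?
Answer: $-420 - 315 i \approx -420.0 - 315.0 i$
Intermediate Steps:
$w{\left(g,I \right)} = -3 + I + g$ ($w{\left(g,I \right)} = -3 + \left(g + I\right) = -3 + \left(I + g\right) = -3 + I + g$)
$a{\left(G \right)} = - 35 \sqrt{G}$ ($a{\left(G \right)} = - 7 \cdot 5 \sqrt{G} = - 35 \sqrt{G}$)
$K = -3 + 4 i$ ($K = -3 + \sqrt{7 - 23} = -3 + \sqrt{-16} = -3 + 4 i \approx -3.0 + 4.0 i$)
$w{\left(-1,1 \right)} a{\left(-1 \right)} K = \left(-3 + 1 - 1\right) \left(- 35 \sqrt{-1}\right) \left(-3 + 4 i\right) = - 3 \left(- 35 i\right) \left(-3 + 4 i\right) = 105 i \left(-3 + 4 i\right)$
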